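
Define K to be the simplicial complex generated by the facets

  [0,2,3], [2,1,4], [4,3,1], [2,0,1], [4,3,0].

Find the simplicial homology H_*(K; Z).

H_0 ≅ Z,  H_1 ≅ Z,  H_2 = 0.

Take the total order 0 < 1 < 2 < 3 < 4 on the vertex set. Then K (dimension 2) consists of the simplices:

  0-simplices (5): [0], [1], [2], [3], [4]
  1-simplices (10): [0,1], [0,2], [0,3], [0,4], [1,2], [1,3], [1,4], [2,3], [2,4], [3,4]
  2-simplices (5): [0,1,2], [0,2,3], [0,3,4], [1,2,4], [1,3,4]

giving chain groups C_0 ≅ Z^5, C_1 ≅ Z^10, C_2 ≅ Z^5.

∂_1: C_1 → C_0 maps an edge to its endpoints' difference, ∂[p,q] = q − p. For instance
  ∂[0,4] = [4] − [0].
The resulting 5×10 matrix has rank 4, and its Smith normal form has invariant factors (1,1,1,1).

Boundary ∂_2: C_2 → C_1 maps a triangle to the signed sum of its edges. For instance
  ∂[1,3,4] = [3,4] − [1,4] + [1,3],
  ∂[0,1,2] = [1,2] − [0,2] + [0,1].
This gives a 10×5 integer matrix of rank 5; reducing to Smith normal form yields diagonal entries (1,1,1,1,1).

Reading off H_k = ker ∂_k / im ∂_{k+1}:

  H_0: rank C_0 − rank ∂_1 = 5 − 4 = 1, and the invariant factors of ∂_1 are all 1, so H_0 = Z.
  H_1: rank ker ∂_1 − rank ∂_2 = (10 − 4) − 5 = 1, and the invariant factors of ∂_2 are all 1, so H_1 = Z.
  H_2: rank ker ∂_2 − rank ∂_3 = (5 − 5) − 0 = 0, and there is no ∂_3, so H_2 = 0.

As a check, the Euler characteristic is 5 − 10 + 5 = 0, which agrees with 1 − 1 + 0 = 0.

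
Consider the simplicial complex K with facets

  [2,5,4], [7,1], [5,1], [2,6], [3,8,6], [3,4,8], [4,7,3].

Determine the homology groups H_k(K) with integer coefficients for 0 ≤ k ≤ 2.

H_0 = Z,  H_1 = Z^2,  H_2 = 0.

Take the total order 1 < 2 < 3 < 4 < 5 < 6 < 7 < 8 on the vertex set. Then K (dimension 2) consists of the simplices:

  0-simplices (8): [1], [2], [3], [4], [5], [6], [7], [8]
  1-simplices (13): [1,5], [1,7], [2,4], [2,5], [2,6], [3,4], [3,6], [3,7], [3,8], [4,5], [4,7], [4,8], [6,8]
  2-simplices (4): [2,4,5], [3,4,7], [3,4,8], [3,6,8]

giving chain groups C_0 ≅ Z^8, C_1 ≅ Z^13, C_2 ≅ Z^4.

∂_1: C_1 → C_0 maps an edge to its endpoints' difference, ∂[p,q] = q − p. For instance
  ∂[4,8] = [8] − [4].
As a 8×13 matrix over Z this has rank 7, with invariant factors (1,1,1,1,1,1,1).

Boundary ∂_2: C_2 → C_1 acts by ∂[p,q,r] = [q,r] − [p,r] + [p,q]. For instance
  ∂[3,6,8] = [6,8] − [3,8] + [3,6],
  ∂[2,4,5] = [4,5] − [2,5] + [2,4].
The 13×4 boundary matrix has rank 4 and Smith normal form diag(1,1,1,1).

Computing H_k = (kernel of ∂_k) / (image of ∂_{k+1}):

  H_0: rank C_0 − rank ∂_1 = 8 − 7 = 1, and the invariant factors of ∂_1 are all 1, so H_0 ≅ Z.
  H_1: rank ker ∂_1 − rank ∂_2 = (13 − 7) − 4 = 2, and the invariant factors of ∂_2 are all 1, so H_1 ≅ Z^2.
  H_2: rank ker ∂_2 − rank ∂_3 = (4 − 4) − 0 = 0, and there is no ∂_3, so H_2 ≅ 0.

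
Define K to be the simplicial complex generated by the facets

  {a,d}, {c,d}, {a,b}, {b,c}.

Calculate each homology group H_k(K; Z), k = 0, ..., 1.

K has 4 vertices, 4 edges.
rank ∂_0 = 0, rank ∂_1 = 3 ⇒ b_0 = 4 − 0 − 3 = 1; all invariant factors of ∂_1 are 1 so no torsion. So H_0 ≅ Z.
rank ∂_1 = 3, rank ∂_2 = 0 ⇒ b_1 = 4 − 3 − 0 = 1. So H_1 ≅ Z.

H_0 = Z,  H_1 = Z.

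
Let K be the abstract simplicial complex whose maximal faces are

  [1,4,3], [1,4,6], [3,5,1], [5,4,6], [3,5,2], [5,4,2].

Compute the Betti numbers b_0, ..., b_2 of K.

b_0 = 1, b_1 = 1, b_2 = 0.

K has 6 vertices, 12 edges, 6 triangles.
rank ∂_0 = 0, rank ∂_1 = 5 ⇒ b_0 = 6 − 0 − 5 = 1; all invariant factors of ∂_1 are 1 so no torsion. So H_0 = Z.
rank ∂_1 = 5, rank ∂_2 = 6 ⇒ b_1 = 12 − 5 − 6 = 1; all invariant factors of ∂_2 are 1 so no torsion. So H_1 = Z.
rank ∂_2 = 6, rank ∂_3 = 0 ⇒ b_2 = 6 − 6 − 0 = 0. So H_2 = 0.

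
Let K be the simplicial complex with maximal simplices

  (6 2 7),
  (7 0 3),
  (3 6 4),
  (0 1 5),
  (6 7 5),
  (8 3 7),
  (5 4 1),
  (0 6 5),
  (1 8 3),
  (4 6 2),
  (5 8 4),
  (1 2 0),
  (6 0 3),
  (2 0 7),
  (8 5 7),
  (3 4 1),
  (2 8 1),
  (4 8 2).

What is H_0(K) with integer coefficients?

Fix the vertex order 0 < 1 < 2 < 3 < 4 < 5 < 6 < 7 < 8 and write every simplex with vertices in increasing order. Then dim K = 2 and the simplices of K are:

  0-simplices (9): [0], [1], [2], [3], [4], [5], [6], [7], [8]
  1-simplices (27): (27 of them)
  2-simplices (18): [0,1,2], [0,1,5], [0,2,7], [0,3,6], [0,3,7], [0,5,6], [1,2,8], [1,3,4], [1,3,8], [1,4,5], [2,4,6], [2,4,8], [2,6,7], [3,4,6], [3,7,8], [4,5,8], [5,6,7], [5,7,8]

Hence C_0 ≅ Z^9, C_1 ≅ Z^27, C_2 ≅ Z^18.

The boundary map ∂_1: C_1 → C_0 sends each edge [p,q] (with p < q) to q − p. For instance
  ∂[4,8] = [8] − [4].
As a 9×27 matrix over Z this has rank 8, with invariant factors (1,1,1,1,1,1,1,1).

The boundary map ∂_2: C_2 → C_1 maps a triangle to the signed sum of its edges. For instance
  ∂[5,7,8] = [7,8] − [5,8] + [5,7],
  ∂[3,4,6] = [4,6] − [3,6] + [3,4].
The 27×18 boundary matrix has rank 18 and Smith normal form diag(1,1,1,1,1,1,1,1,1,1,1,1,1,1,1,1,1,2).

Reading off H_k = ker ∂_k / im ∂_{k+1}:

  H_0: rank C_0 − rank ∂_1 = 9 − 8 = 1, and the invariant factors of ∂_1 are all 1, so H_0 ≅ Z.

H_0 = Z.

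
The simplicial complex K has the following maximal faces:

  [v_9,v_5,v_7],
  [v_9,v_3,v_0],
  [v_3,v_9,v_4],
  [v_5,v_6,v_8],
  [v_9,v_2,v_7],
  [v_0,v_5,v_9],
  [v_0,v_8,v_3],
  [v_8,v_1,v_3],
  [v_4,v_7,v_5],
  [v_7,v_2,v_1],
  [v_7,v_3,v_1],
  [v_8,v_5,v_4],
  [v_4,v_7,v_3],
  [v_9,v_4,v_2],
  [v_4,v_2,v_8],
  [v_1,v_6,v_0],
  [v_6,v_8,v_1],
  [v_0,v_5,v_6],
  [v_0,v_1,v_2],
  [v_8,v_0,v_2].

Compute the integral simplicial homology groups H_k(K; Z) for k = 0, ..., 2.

H_0 ≅ Z,  H_1 ≅ Z ⊕ Z/2Z,  H_2 = 0.

We work with the vertex ordering v_0 < v_1 < v_2 < v_3 < v_4 < v_5 < v_6 < v_7 < v_8 < v_9. The simplices of K, each written with vertices in increasing order, are:

  0-simplices (10): [v_0], [v_1], [v_2], [v_3], [v_4], [v_5], [v_6], [v_7], [v_8], [v_9]
  1-simplices (30): (30 of them)
  2-simplices (20): (20 of them)

giving chain groups C_0 ≅ Z^10, C_1 ≅ Z^30, C_2 ≅ Z^20.

Boundary ∂_1: C_1 → C_0 maps an edge to its endpoints' difference, ∂[p,q] = q − p. For instance
  ∂[v_4,v_7] = [v_7] − [v_4].
This gives a 10×30 integer matrix of rank 9; reducing to Smith normal form yields diagonal entries (1,1,1,1,1,1,1,1,1).

Boundary ∂_2: C_2 → C_1 maps a triangle to the signed sum of its edges. For instance
  ∂[v_5,v_7,v_9] = [v_7,v_9] − [v_5,v_9] + [v_5,v_7],
  ∂[v_0,v_3,v_8] = [v_3,v_8] − [v_0,v_8] + [v_0,v_3].
The resulting 30×20 matrix has rank 20, and its Smith normal form has invariant factors (1,1,1,1,1,1,1,1,1,1,1,1,1,1,1,1,1,1,1,2).

Computing H_k = (kernel of ∂_k) / (image of ∂_{k+1}):

  H_0: rank C_0 − rank ∂_1 = 10 − 9 = 1, and the invariant factors of ∂_1 are all 1, so H_0 ≅ Z.
  H_1: rank ker ∂_1 − rank ∂_2 = (30 − 9) − 20 = 1, and ∂_2 has invariant factor 2 > 1, so H_1 ≅ Z ⊕ Z/2Z.
  H_2: rank ker ∂_2 − rank ∂_3 = (20 − 20) − 0 = 0, and there is no ∂_3, so H_2 ≅ 0.

As a check, the Euler characteristic is 10 − 30 + 20 = 0, which agrees with 1 − 1 + 0 = 0.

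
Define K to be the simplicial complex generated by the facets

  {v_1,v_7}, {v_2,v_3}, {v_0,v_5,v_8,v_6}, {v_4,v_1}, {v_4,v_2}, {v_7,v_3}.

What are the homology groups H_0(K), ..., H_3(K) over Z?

H_0 ≅ Z^2,  H_1 ≅ Z,  H_2 = 0,  H_3 = 0.

Fix the vertex order v_0 < v_1 < v_2 < v_3 < v_4 < v_5 < v_6 < v_7 < v_8 and write every simplex with vertices in increasing order. Then dim K = 3 and the simplices of K are:

  0-simplices (9): [v_0], [v_1], [v_2], [v_3], [v_4], [v_5], [v_6], [v_7], [v_8]
  1-simplices (11): [v_0,v_5], [v_0,v_6], [v_0,v_8], [v_1,v_4], [v_1,v_7], [v_2,v_3], [v_2,v_4], [v_3,v_7], [v_5,v_6], [v_5,v_8], [v_6,v_8]
  2-simplices (4): [v_0,v_5,v_6], [v_0,v_5,v_8], [v_0,v_6,v_8], [v_5,v_6,v_8]
  3-simplices (1): [v_0,v_5,v_6,v_8]

so the chain groups are C_0 ≅ Z^9, C_1 ≅ Z^11, C_2 ≅ Z^4, C_3 ≅ Z^1.

The boundary map ∂_1: C_1 → C_0 sends each edge [p,q] (with p < q) to q − p. For instance
  ∂[v_3,v_7] = [v_7] − [v_3].
As a 9×11 matrix over Z this has rank 7, with invariant factors (1,1,1,1,1,1,1).

The boundary map ∂_2: C_2 → C_1 sends each 2-simplex [p,q,r] to [q,r] − [p,r] + [p,q]. For instance
  ∂[v_5,v_6,v_8] = [v_6,v_8] − [v_5,v_8] + [v_5,v_6],
  ∂[v_0,v_5,v_6] = [v_5,v_6] − [v_0,v_6] + [v_0,v_5].
As a 11×4 matrix over Z this has rank 3, with invariant factors (1,1,1).

∂_3: C_3 → C_2 sends each 3-simplex σ to the alternating sum Σ_i (−1)^i (σ with its i-th vertex removed). For instance
  ∂[v_0,v_5,v_6,v_8] = [v_5,v_6,v_8] − [v_0,v_6,v_8] + [v_0,v_5,v_8] − [v_0,v_5,v_6].
The 4×1 boundary matrix has rank 1 and Smith normal form diag(1).

Computing H_k = (kernel of ∂_k) / (image of ∂_{k+1}):

  H_0: rank C_0 − rank ∂_1 = 9 − 7 = 2, and the invariant factors of ∂_1 are all 1, so H_0 = Z^2.
  H_1: rank ker ∂_1 − rank ∂_2 = (11 − 7) − 3 = 1, and the invariant factors of ∂_2 are all 1, so H_1 = Z.
  H_2: rank ker ∂_2 − rank ∂_3 = (4 − 3) − 1 = 0, and the invariant factors of ∂_3 are all 1, so H_2 = 0.
  H_3: rank ker ∂_3 − rank ∂_4 = (1 − 1) − 0 = 0, and there is no ∂_4, so H_3 = 0.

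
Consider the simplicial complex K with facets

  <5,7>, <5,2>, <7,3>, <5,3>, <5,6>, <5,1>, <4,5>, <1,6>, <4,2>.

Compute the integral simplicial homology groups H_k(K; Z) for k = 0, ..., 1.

H_0 = Z,  H_1 = Z^3.

We work with the vertex ordering 1 < 2 < 3 < 4 < 5 < 6 < 7. The simplices of K, each written with vertices in increasing order, are:

  0-simplices (7): [1], [2], [3], [4], [5], [6], [7]
  1-simplices (9): [1,5], [1,6], [2,4], [2,5], [3,5], [3,7], [4,5], [5,6], [5,7]

so the chain groups are C_0 ≅ Z^7, C_1 ≅ Z^9.

The boundary map ∂_1: C_1 → C_0 is given by ∂[p,q] = [q] − [p].
As a 7×9 matrix over Z this has rank 6, with invariant factors (1,1,1,1,1,1).

Computing H_k = (kernel of ∂_k) / (image of ∂_{k+1}):

  H_0: rank C_0 − rank ∂_1 = 7 − 6 = 1, and the invariant factors of ∂_1 are all 1, so H_0 ≅ Z.
  H_1: rank ker ∂_1 − rank ∂_2 = (9 − 6) − 0 = 3, and there is no ∂_2, so H_1 ≅ Z^3.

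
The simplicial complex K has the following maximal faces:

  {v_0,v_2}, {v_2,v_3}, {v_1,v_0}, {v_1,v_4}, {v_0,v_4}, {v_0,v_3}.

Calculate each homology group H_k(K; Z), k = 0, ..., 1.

Fix the vertex order v_0 < v_1 < v_2 < v_3 < v_4 and write every simplex with vertices in increasing order. Then dim K = 1 and the simplices of K are:

  0-simplices (5): [v_0], [v_1], [v_2], [v_3], [v_4]
  1-simplices (6): [v_0,v_1], [v_0,v_2], [v_0,v_3], [v_0,v_4], [v_1,v_4], [v_2,v_3]

Hence C_0 ≅ Z^5, C_1 ≅ Z^6.

The boundary map ∂_1: C_1 → C_0 sends each edge [p,q] (with p < q) to q − p.
This gives a 5×6 integer matrix of rank 4; reducing to Smith normal form yields diagonal entries (1,1,1,1).

Now H_k = ker ∂_k / im ∂_{k+1}, so:

  H_0: rank C_0 − rank ∂_1 = 5 − 4 = 1, and the invariant factors of ∂_1 are all 1, so H_0 = Z.
  H_1: rank ker ∂_1 − rank ∂_2 = (6 − 4) − 0 = 2, and there is no ∂_2, so H_1 = Z^2.

As a check, the Euler characteristic is 5 − 6 = -1, which agrees with 1 − 2 = -1.

H_0 ≅ Z,  H_1 ≅ Z^2.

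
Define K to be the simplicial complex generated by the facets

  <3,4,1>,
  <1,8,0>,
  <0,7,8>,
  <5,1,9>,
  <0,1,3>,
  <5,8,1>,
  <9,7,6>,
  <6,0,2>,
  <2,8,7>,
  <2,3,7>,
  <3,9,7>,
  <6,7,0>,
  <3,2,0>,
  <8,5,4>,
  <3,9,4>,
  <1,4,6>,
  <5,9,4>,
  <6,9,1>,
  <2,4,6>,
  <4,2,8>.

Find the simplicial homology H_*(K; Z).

H_0 ≅ Z,  H_1 ≅ Z ⊕ Z/2Z,  H_2 = 0.

Order the vertices as 0 < 1 < 2 < 3 < 4 < 5 < 6 < 7 < 8 < 9. Listing each simplex with vertices in this order, K has dimension 2 with simplices:

  0-simplices (10): [0], [1], [2], [3], [4], [5], [6], [7], [8], [9]
  1-simplices (30): (30 of them)
  2-simplices (20): (20 of them)

Hence C_0 ≅ Z^10, C_1 ≅ Z^30, C_2 ≅ Z^20.

∂_1: C_1 → C_0 is given by ∂[p,q] = [q] − [p].
This gives a 10×30 integer matrix of rank 9; reducing to Smith normal form yields diagonal entries (1,1,1,1,1,1,1,1,1).

The boundary map ∂_2: C_2 → C_1 maps a triangle to the signed sum of its edges. For instance
  ∂[1,5,8] = [5,8] − [1,8] + [1,5],
  ∂[1,3,4] = [3,4] − [1,4] + [1,3].
This gives a 30×20 integer matrix of rank 20; reducing to Smith normal form yields diagonal entries (1,1,1,1,1,1,1,1,1,1,1,1,1,1,1,1,1,1,1,2).

Now H_k = ker ∂_k / im ∂_{k+1}, so:

  H_0: rank C_0 − rank ∂_1 = 10 − 9 = 1, and the invariant factors of ∂_1 are all 1, so H_0 = Z.
  H_1: rank ker ∂_1 − rank ∂_2 = (30 − 9) − 20 = 1, and ∂_2 has invariant factor 2 > 1, so H_1 = Z ⊕ Z/2Z.
  H_2: rank ker ∂_2 − rank ∂_3 = (20 − 20) − 0 = 0, and there is no ∂_3, so H_2 = 0.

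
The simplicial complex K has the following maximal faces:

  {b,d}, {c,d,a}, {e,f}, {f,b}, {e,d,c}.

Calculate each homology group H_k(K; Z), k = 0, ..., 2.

K has 6 vertices, 8 edges, 2 triangles.
rank ∂_0 = 0, rank ∂_1 = 5 ⇒ b_0 = 6 − 0 − 5 = 1; all invariant factors of ∂_1 are 1 so no torsion. So H_0 ≅ Z.
rank ∂_1 = 5, rank ∂_2 = 2 ⇒ b_1 = 8 − 5 − 2 = 1; all invariant factors of ∂_2 are 1 so no torsion. So H_1 ≅ Z.
rank ∂_2 = 2, rank ∂_3 = 0 ⇒ b_2 = 2 − 2 − 0 = 0. So H_2 ≅ 0.

H_0 = Z,  H_1 = Z,  H_2 = 0.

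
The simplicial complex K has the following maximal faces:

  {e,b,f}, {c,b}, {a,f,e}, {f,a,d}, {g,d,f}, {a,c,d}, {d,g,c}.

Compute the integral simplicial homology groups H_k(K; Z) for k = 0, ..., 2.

H_0 = Z,  H_1 = Z,  H_2 = 0.

Take the total order a < b < c < d < e < f < g on the vertex set. Then K (dimension 2) consists of the simplices:

  0-simplices (7): a, b, c, d, e, f, g
  1-simplices (13): ac, ad, ae, af, bc, be, bf, cd, cg, df, dg, ef, fg
  2-simplices (6): acd, adf, aef, bef, cdg, dfg

so the chain groups are C_0 ≅ Z^7, C_1 ≅ Z^13, C_2 ≅ Z^6.

Boundary ∂_1: C_1 → C_0 is given by ∂[p,q] = [q] − [p].
The 7×13 boundary matrix has rank 6 and Smith normal form diag(1,1,1,1,1,1).

Boundary ∂_2: C_2 → C_1 acts by ∂[p,q,r] = [q,r] − [p,r] + [p,q]. For instance
  ∂acd = cd − ad + ac,
  ∂cdg = dg − cg + cd.
This gives a 13×6 integer matrix of rank 6; reducing to Smith normal form yields diagonal entries (1,1,1,1,1,1).

Computing H_k = (kernel of ∂_k) / (image of ∂_{k+1}):

  H_0: rank C_0 − rank ∂_1 = 7 − 6 = 1, and the invariant factors of ∂_1 are all 1, so H_0 ≅ Z.
  H_1: rank ker ∂_1 − rank ∂_2 = (13 − 6) − 6 = 1, and the invariant factors of ∂_2 are all 1, so H_1 ≅ Z.
  H_2: rank ker ∂_2 − rank ∂_3 = (6 − 6) − 0 = 0, and there is no ∂_3, so H_2 ≅ 0.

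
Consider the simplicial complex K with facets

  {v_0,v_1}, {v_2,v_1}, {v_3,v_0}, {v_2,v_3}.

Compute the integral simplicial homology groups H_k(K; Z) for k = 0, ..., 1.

K has 4 vertices, 4 edges.
rank ∂_0 = 0, rank ∂_1 = 3 ⇒ b_0 = 4 − 0 − 3 = 1; all invariant factors of ∂_1 are 1 so no torsion. So H_0 = Z.
rank ∂_1 = 3, rank ∂_2 = 0 ⇒ b_1 = 4 − 3 − 0 = 1. So H_1 = Z.

H_0 = Z,  H_1 = Z.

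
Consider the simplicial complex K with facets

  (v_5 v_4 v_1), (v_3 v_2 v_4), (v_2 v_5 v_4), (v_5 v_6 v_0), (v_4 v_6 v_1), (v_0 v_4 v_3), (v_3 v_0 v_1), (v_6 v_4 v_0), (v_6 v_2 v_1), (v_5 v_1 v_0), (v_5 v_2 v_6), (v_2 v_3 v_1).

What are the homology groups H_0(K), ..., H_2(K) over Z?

Fix the vertex order v_0 < v_1 < v_2 < v_3 < v_4 < v_5 < v_6 and write every simplex with vertices in increasing order. Then dim K = 2 and the simplices of K are:

  0-simplices (7): [v_0], [v_1], [v_2], [v_3], [v_4], [v_5], [v_6]
  1-simplices (18): (18 of them)
  2-simplices (12): (12 of them)

Hence C_0 ≅ Z^7, C_1 ≅ Z^18, C_2 ≅ Z^12.

The boundary map ∂_1: C_1 → C_0 maps an edge to its endpoints' difference, ∂[p,q] = q − p. For instance
  ∂[v_0,v_4] = [v_4] − [v_0].
As a 7×18 matrix over Z this has rank 6, with invariant factors (1,1,1,1,1,1).

Boundary ∂_2: C_2 → C_1 sends each 2-simplex [p,q,r] to [q,r] − [p,r] + [p,q]. For instance
  ∂[v_0,v_3,v_4] = [v_3,v_4] − [v_0,v_4] + [v_0,v_3],
  ∂[v_1,v_4,v_5] = [v_4,v_5] − [v_1,v_5] + [v_1,v_4].
This gives a 18×12 integer matrix of rank 12; reducing to Smith normal form yields diagonal entries (1,1,1,1,1,1,1,1,1,1,1,2).

Computing H_k = (kernel of ∂_k) / (image of ∂_{k+1}):

  H_0: rank C_0 − rank ∂_1 = 7 − 6 = 1, and the invariant factors of ∂_1 are all 1, so H_0 = Z.
  H_1: rank ker ∂_1 − rank ∂_2 = (18 − 6) − 12 = 0, and ∂_2 has invariant factor 2 > 1, so H_1 = Z/2.
  H_2: rank ker ∂_2 − rank ∂_3 = (12 − 12) − 0 = 0, and there is no ∂_3, so H_2 = 0.

H_0 ≅ Z,  H_1 ≅ Z/2,  H_2 = 0.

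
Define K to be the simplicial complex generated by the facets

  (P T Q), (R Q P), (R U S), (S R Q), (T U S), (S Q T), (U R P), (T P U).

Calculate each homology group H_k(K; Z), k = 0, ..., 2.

Fix the vertex order P < Q < R < S < T < U and write every simplex with vertices in increasing order. Then dim K = 2 and the simplices of K are:

  0-simplices (6): P, Q, R, S, T, U
  1-simplices (12): PQ, PR, PT, PU, QR, QS, QT, RS, RU, ST, SU, TU
  2-simplices (8): PQR, PQT, PRU, PTU, QRS, QST, RSU, STU

so the chain groups are C_0 ≅ Z^6, C_1 ≅ Z^12, C_2 ≅ Z^8.

∂_1: C_1 → C_0 maps an edge to its endpoints' difference, ∂[p,q] = q − p. For instance
  ∂PT = T − P.
This gives a 6×12 integer matrix of rank 5; reducing to Smith normal form yields diagonal entries (1,1,1,1,1).

Boundary ∂_2: C_2 → C_1 maps a triangle to the signed sum of its edges. For instance
  ∂PQR = QR − PR + PQ,
  ∂PRU = RU − PU + PR.
The resulting 12×8 matrix has rank 7, and its Smith normal form has invariant factors (1,1,1,1,1,1,1).

Reading off H_k = ker ∂_k / im ∂_{k+1}:

  H_0: rank C_0 − rank ∂_1 = 6 − 5 = 1, and the invariant factors of ∂_1 are all 1, so H_0 ≅ Z.
  H_1: rank ker ∂_1 − rank ∂_2 = (12 − 5) − 7 = 0, and the invariant factors of ∂_2 are all 1, so H_1 ≅ 0.
  H_2: rank ker ∂_2 − rank ∂_3 = (8 − 7) − 0 = 1, and there is no ∂_3, so H_2 ≅ Z.

H_0 ≅ Z,  H_1 = 0,  H_2 ≅ Z.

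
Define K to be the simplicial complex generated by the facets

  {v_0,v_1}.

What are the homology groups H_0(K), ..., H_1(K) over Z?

H_0 = Z,  H_1 = 0.

Fix the vertex order v_0 < v_1 and write every simplex with vertices in increasing order. Then dim K = 1 and the simplices of K are:

  0-simplices (2): [v_0], [v_1]
  1-simplices (1): [v_0,v_1]

so the chain groups are C_0 ≅ Z^2, C_1 ≅ Z^1.

The boundary map ∂_1: C_1 → C_0 is given by ∂[p,q] = [q] − [p].
The resulting 2×1 matrix has rank 1, and its Smith normal form has invariant factors (1).

Now H_k = ker ∂_k / im ∂_{k+1}, so:

  H_0: rank C_0 − rank ∂_1 = 2 − 1 = 1, and the invariant factors of ∂_1 are all 1, so H_0 ≅ Z.
  H_1: rank ker ∂_1 − rank ∂_2 = (1 − 1) − 0 = 0, and there is no ∂_2, so H_1 ≅ 0.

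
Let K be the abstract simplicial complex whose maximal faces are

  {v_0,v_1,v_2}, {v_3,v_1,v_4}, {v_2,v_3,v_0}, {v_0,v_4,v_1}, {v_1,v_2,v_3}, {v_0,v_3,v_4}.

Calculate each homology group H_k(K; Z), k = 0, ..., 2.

H_0 = Z,  H_1 = 0,  H_2 = Z.

K has 5 vertices, 9 edges, 6 triangles.
rank ∂_0 = 0, rank ∂_1 = 4 ⇒ b_0 = 5 − 0 − 4 = 1; all invariant factors of ∂_1 are 1 so no torsion. So H_0 ≅ Z.
rank ∂_1 = 4, rank ∂_2 = 5 ⇒ b_1 = 9 − 4 − 5 = 0; all invariant factors of ∂_2 are 1 so no torsion. So H_1 ≅ 0.
rank ∂_2 = 5, rank ∂_3 = 0 ⇒ b_2 = 6 − 5 − 0 = 1. So H_2 ≅ Z.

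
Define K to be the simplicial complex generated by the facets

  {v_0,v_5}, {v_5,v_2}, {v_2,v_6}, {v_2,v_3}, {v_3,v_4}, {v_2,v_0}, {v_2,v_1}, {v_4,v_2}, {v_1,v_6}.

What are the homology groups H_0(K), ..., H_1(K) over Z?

Order the vertices as v_0 < v_1 < v_2 < v_3 < v_4 < v_5 < v_6. Listing each simplex with vertices in this order, K has dimension 1 with simplices:

  0-simplices (7): [v_0], [v_1], [v_2], [v_3], [v_4], [v_5], [v_6]
  1-simplices (9): [v_0,v_2], [v_0,v_5], [v_1,v_2], [v_1,v_6], [v_2,v_3], [v_2,v_4], [v_2,v_5], [v_2,v_6], [v_3,v_4]

giving chain groups C_0 ≅ Z^7, C_1 ≅ Z^9.

∂_1: C_1 → C_0 sends each edge [p,q] (with p < q) to q − p. For instance
  ∂[v_1,v_2] = [v_2] − [v_1].
This gives a 7×9 integer matrix of rank 6; reducing to Smith normal form yields diagonal entries (1,1,1,1,1,1).

Reading off H_k = ker ∂_k / im ∂_{k+1}:

  H_0: rank C_0 − rank ∂_1 = 7 − 6 = 1, and the invariant factors of ∂_1 are all 1, so H_0 = Z.
  H_1: rank ker ∂_1 − rank ∂_2 = (9 − 6) − 0 = 3, and there is no ∂_2, so H_1 = Z^3.

H_0 = Z,  H_1 = Z^3.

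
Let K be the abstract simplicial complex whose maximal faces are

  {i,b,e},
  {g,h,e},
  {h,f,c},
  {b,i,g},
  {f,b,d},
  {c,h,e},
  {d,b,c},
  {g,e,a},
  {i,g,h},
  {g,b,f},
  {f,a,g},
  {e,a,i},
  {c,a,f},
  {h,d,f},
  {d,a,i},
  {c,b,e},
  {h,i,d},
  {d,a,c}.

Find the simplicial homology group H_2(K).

Fix the vertex order a < b < c < d < e < f < g < h < i and write every simplex with vertices in increasing order. Then dim K = 2 and the simplices of K are:

  0-simplices (9): a, b, c, d, e, f, g, h, i
  1-simplices (27): ac, ad, ae, af, ag, ai, bc, bd, be, bf, bg, bi, cd, ce, cf, ch, df, dh, di, eg, eh, ei, fg, fh, gh, gi, hi
  2-simplices (18): acd, acf, adi, aeg, aei, afg, bcd, bce, bdf, bei, bfg, bgi, ceh, cfh, dfh, dhi, egh, ghi

Hence C_0 ≅ Z^9, C_1 ≅ Z^27, C_2 ≅ Z^18.

The boundary map ∂_1: C_1 → C_0 is given by ∂[p,q] = [q] − [p]. For instance
  ∂ag = g − a.
The resulting 9×27 matrix has rank 8, and its Smith normal form has invariant factors (1,1,1,1,1,1,1,1).

∂_2: C_2 → C_1 acts by ∂[p,q,r] = [q,r] − [p,r] + [p,q]. For instance
  ∂cfh = fh − ch + cf,
  ∂dhi = hi − di + dh.
This gives a 27×18 integer matrix of rank 18; reducing to Smith normal form yields diagonal entries (1,1,1,1,1,1,1,1,1,1,1,1,1,1,1,1,1,2).

Computing H_k = (kernel of ∂_k) / (image of ∂_{k+1}):

  H_2: rank ker ∂_2 − rank ∂_3 = (18 − 18) − 0 = 0, and there is no ∂_3, so H_2 ≅ 0.

(K is a triangulation of the Klein bottle.)

H_2 = 0.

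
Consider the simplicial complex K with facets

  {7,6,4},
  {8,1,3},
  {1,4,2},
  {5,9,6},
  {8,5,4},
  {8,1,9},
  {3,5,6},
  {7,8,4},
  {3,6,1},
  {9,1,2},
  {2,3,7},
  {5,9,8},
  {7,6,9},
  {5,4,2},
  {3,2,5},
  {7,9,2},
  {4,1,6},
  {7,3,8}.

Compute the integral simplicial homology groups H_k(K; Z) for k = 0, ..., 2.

Order the vertices as 1 < 2 < 3 < 4 < 5 < 6 < 7 < 8 < 9. Listing each simplex with vertices in this order, K has dimension 2 with simplices:

  0-simplices (9): [1], [2], [3], [4], [5], [6], [7], [8], [9]
  1-simplices (27): (27 of them)
  2-simplices (18): [1,2,4], [1,2,9], [1,3,6], [1,3,8], [1,4,6], [1,8,9], [2,3,5], [2,3,7], [2,4,5], [2,7,9], [3,5,6], [3,7,8], [4,5,8], [4,6,7], [4,7,8], [5,6,9], [5,8,9], [6,7,9]

Hence C_0 ≅ Z^9, C_1 ≅ Z^27, C_2 ≅ Z^18.

Boundary ∂_1: C_1 → C_0 is given by ∂[p,q] = [q] − [p].
The 9×27 boundary matrix has rank 8 and Smith normal form diag(1,1,1,1,1,1,1,1).

Boundary ∂_2: C_2 → C_1 acts by ∂[p,q,r] = [q,r] − [p,r] + [p,q]. For instance
  ∂[1,8,9] = [8,9] − [1,9] + [1,8],
  ∂[2,3,7] = [3,7] − [2,7] + [2,3].
As a 27×18 matrix over Z this has rank 17, with invariant factors (1,1,1,1,1,1,1,1,1,1,1,1,1,1,1,1,1).

Computing H_k = (kernel of ∂_k) / (image of ∂_{k+1}):

  H_0: rank C_0 − rank ∂_1 = 9 − 8 = 1, and the invariant factors of ∂_1 are all 1, so H_0 = Z.
  H_1: rank ker ∂_1 − rank ∂_2 = (27 − 8) − 17 = 2, and the invariant factors of ∂_2 are all 1, so H_1 = Z^2.
  H_2: rank ker ∂_2 − rank ∂_3 = (18 − 17) − 0 = 1, and there is no ∂_3, so H_2 = Z.

(K is a triangulation of the torus T^2.)

H_0 = Z,  H_1 = Z^2,  H_2 = Z.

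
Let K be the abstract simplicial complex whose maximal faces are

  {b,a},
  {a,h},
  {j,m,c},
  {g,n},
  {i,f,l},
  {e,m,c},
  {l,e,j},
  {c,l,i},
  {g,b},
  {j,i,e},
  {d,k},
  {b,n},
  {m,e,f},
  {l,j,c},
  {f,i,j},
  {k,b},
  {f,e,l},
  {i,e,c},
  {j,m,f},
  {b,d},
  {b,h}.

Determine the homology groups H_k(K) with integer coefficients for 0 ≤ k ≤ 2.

H_0 = Z^2,  H_1 = Z^3 ⊕ Z/2,  H_2 = 0.

Order the vertices as a < b < c < d < e < f < g < h < i < j < k < l < m < n. Listing each simplex with vertices in this order, K has dimension 2 with simplices:

  0-simplices (14): a, b, c, d, e, f, g, h, i, j, k, l, m, n
  1-simplices (27): ab, ah, bd, bg, bh, bk, bn, ce, ci, cj, cl, cm, dk, ef, ei, ej, el, em, fi, fj, fl, fm, gn, ij, il, jl, jm
  2-simplices (12): cei, cem, cil, cjl, cjm, efl, efm, eij, ejl, fij, fil, fjm

so the chain groups are C_0 ≅ Z^14, C_1 ≅ Z^27, C_2 ≅ Z^12.

∂_1: C_1 → C_0 is given by ∂[p,q] = [q] − [p]. For instance
  ∂ce = e − c.
As a 14×27 matrix over Z this has rank 12, with invariant factors (1,1,1,1,1,1,1,1,1,1,1,1).

∂_2: C_2 → C_1 sends each 2-simplex [p,q,r] to [q,r] − [p,r] + [p,q]. For instance
  ∂ejl = jl − el + ej,
  ∂cil = il − cl + ci.
This gives a 27×12 integer matrix of rank 12; reducing to Smith normal form yields diagonal entries (1,1,1,1,1,1,1,1,1,1,1,2).

Computing H_k = (kernel of ∂_k) / (image of ∂_{k+1}):

  H_0: rank C_0 − rank ∂_1 = 14 − 12 = 2, and the invariant factors of ∂_1 are all 1, so H_0 = Z^2.
  H_1: rank ker ∂_1 − rank ∂_2 = (27 − 12) − 12 = 3, and ∂_2 has invariant factor 2 > 1, so H_1 = Z^3 ⊕ Z/2.
  H_2: rank ker ∂_2 − rank ∂_3 = (12 − 12) − 0 = 0, and there is no ∂_3, so H_2 = 0.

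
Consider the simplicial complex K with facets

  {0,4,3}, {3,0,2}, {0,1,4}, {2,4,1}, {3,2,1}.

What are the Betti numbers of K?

b_0 = 1, b_1 = 1, b_2 = 0.

Order the vertices as 0 < 1 < 2 < 3 < 4. Listing each simplex with vertices in this order, K has dimension 2 with simplices:

  0-simplices (5): [0], [1], [2], [3], [4]
  1-simplices (10): [0,1], [0,2], [0,3], [0,4], [1,2], [1,3], [1,4], [2,3], [2,4], [3,4]
  2-simplices (5): [0,1,4], [0,2,3], [0,3,4], [1,2,3], [1,2,4]

so the chain groups are C_0 ≅ Z^5, C_1 ≅ Z^10, C_2 ≅ Z^5.

The boundary map ∂_1: C_1 → C_0 sends each edge [p,q] (with p < q) to q − p.
The 5×10 boundary matrix has rank 4 and Smith normal form diag(1,1,1,1).

Boundary ∂_2: C_2 → C_1 maps a triangle to the signed sum of its edges. For instance
  ∂[0,1,4] = [1,4] − [0,4] + [0,1],
  ∂[1,2,4] = [2,4] − [1,4] + [1,2].
The resulting 10×5 matrix has rank 5, and its Smith normal form has invariant factors (1,1,1,1,1).

Reading off H_k = ker ∂_k / im ∂_{k+1}:

  H_0: rank C_0 − rank ∂_1 = 5 − 4 = 1, and the invariant factors of ∂_1 are all 1, so H_0 ≅ Z.
  H_1: rank ker ∂_1 − rank ∂_2 = (10 − 4) − 5 = 1, and the invariant factors of ∂_2 are all 1, so H_1 ≅ Z.
  H_2: rank ker ∂_2 − rank ∂_3 = (5 − 5) − 0 = 0, and there is no ∂_3, so H_2 ≅ 0.

Hence the Betti numbers are b_0 = 1, b_1 = 1, b_2 = 0.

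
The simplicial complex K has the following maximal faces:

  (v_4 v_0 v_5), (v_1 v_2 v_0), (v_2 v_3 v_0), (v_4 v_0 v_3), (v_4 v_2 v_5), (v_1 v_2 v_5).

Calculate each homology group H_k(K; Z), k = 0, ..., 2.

H_0 = Z,  H_1 = Z,  H_2 = 0.

Fix the vertex order v_0 < v_1 < v_2 < v_3 < v_4 < v_5 and write every simplex with vertices in increasing order. Then dim K = 2 and the simplices of K are:

  0-simplices (6): [v_0], [v_1], [v_2], [v_3], [v_4], [v_5]
  1-simplices (12): [v_0,v_1], [v_0,v_2], [v_0,v_3], [v_0,v_4], [v_0,v_5], [v_1,v_2], [v_1,v_5], [v_2,v_3], [v_2,v_4], [v_2,v_5], [v_3,v_4], [v_4,v_5]
  2-simplices (6): [v_0,v_1,v_2], [v_0,v_2,v_3], [v_0,v_3,v_4], [v_0,v_4,v_5], [v_1,v_2,v_5], [v_2,v_4,v_5]

Hence C_0 ≅ Z^6, C_1 ≅ Z^12, C_2 ≅ Z^6.

∂_1: C_1 → C_0 sends each edge [p,q] (with p < q) to q − p. For instance
  ∂[v_4,v_5] = [v_5] − [v_4].
The resulting 6×12 matrix has rank 5, and its Smith normal form has invariant factors (1,1,1,1,1).

The boundary map ∂_2: C_2 → C_1 maps a triangle to the signed sum of its edges. For instance
  ∂[v_2,v_4,v_5] = [v_4,v_5] − [v_2,v_5] + [v_2,v_4],
  ∂[v_0,v_4,v_5] = [v_4,v_5] − [v_0,v_5] + [v_0,v_4].
As a 12×6 matrix over Z this has rank 6, with invariant factors (1,1,1,1,1,1).

From H_k ≅ ker(∂_k) / im(∂_{k+1}) we obtain:

  H_0: rank C_0 − rank ∂_1 = 6 − 5 = 1, and the invariant factors of ∂_1 are all 1, so H_0 ≅ Z.
  H_1: rank ker ∂_1 − rank ∂_2 = (12 − 5) − 6 = 1, and the invariant factors of ∂_2 are all 1, so H_1 ≅ Z.
  H_2: rank ker ∂_2 − rank ∂_3 = (6 − 6) − 0 = 0, and there is no ∂_3, so H_2 ≅ 0.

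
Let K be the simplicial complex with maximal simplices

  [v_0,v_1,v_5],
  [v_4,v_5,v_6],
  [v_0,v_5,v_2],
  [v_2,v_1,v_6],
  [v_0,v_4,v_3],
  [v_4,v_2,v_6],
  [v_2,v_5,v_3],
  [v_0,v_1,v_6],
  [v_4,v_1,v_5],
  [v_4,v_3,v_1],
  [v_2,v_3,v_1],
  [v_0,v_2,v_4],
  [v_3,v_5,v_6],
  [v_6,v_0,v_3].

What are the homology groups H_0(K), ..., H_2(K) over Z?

We work with the vertex ordering v_0 < v_1 < v_2 < v_3 < v_4 < v_5 < v_6. The simplices of K, each written with vertices in increasing order, are:

  0-simplices (7): [v_0], [v_1], [v_2], [v_3], [v_4], [v_5], [v_6]
  1-simplices (21): (21 of them)
  2-simplices (14): (14 of them)

Hence C_0 ≅ Z^7, C_1 ≅ Z^21, C_2 ≅ Z^14.

The boundary map ∂_1: C_1 → C_0 maps an edge to its endpoints' difference, ∂[p,q] = q − p. For instance
  ∂[v_0,v_2] = [v_2] − [v_0].
The resulting 7×21 matrix has rank 6, and its Smith normal form has invariant factors (1,1,1,1,1,1).

∂_2: C_2 → C_1 maps a triangle to the signed sum of its edges. For instance
  ∂[v_1,v_2,v_3] = [v_2,v_3] − [v_1,v_3] + [v_1,v_2],
  ∂[v_0,v_2,v_4] = [v_2,v_4] − [v_0,v_4] + [v_0,v_2].
The resulting 21×14 matrix has rank 13, and its Smith normal form has invariant factors (1,1,1,1,1,1,1,1,1,1,1,1,1).

From H_k ≅ ker(∂_k) / im(∂_{k+1}) we obtain:

  H_0: rank C_0 − rank ∂_1 = 7 − 6 = 1, and the invariant factors of ∂_1 are all 1, so H_0 = Z.
  H_1: rank ker ∂_1 − rank ∂_2 = (21 − 6) − 13 = 2, and the invariant factors of ∂_2 are all 1, so H_1 = Z^2.
  H_2: rank ker ∂_2 − rank ∂_3 = (14 − 13) − 0 = 1, and there is no ∂_3, so H_2 = Z.

H_0 = Z,  H_1 = Z^2,  H_2 = Z.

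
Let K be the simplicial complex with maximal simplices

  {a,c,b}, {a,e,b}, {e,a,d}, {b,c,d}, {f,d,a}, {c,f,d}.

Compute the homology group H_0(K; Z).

Order the vertices as a < b < c < d < e < f. Listing each simplex with vertices in this order, K has dimension 2 with simplices:

  0-simplices (6): a, b, c, d, e, f
  1-simplices (12): ab, ac, ad, ae, af, bc, bd, be, cd, cf, de, df
  2-simplices (6): abc, abe, ade, adf, bcd, cdf

so the chain groups are C_0 ≅ Z^6, C_1 ≅ Z^12, C_2 ≅ Z^6.

The boundary map ∂_1: C_1 → C_0 is given by ∂[p,q] = [q] − [p].
This gives a 6×12 integer matrix of rank 5; reducing to Smith normal form yields diagonal entries (1,1,1,1,1).

The boundary map ∂_2: C_2 → C_1 acts by ∂[p,q,r] = [q,r] − [p,r] + [p,q]. For instance
  ∂adf = df − af + ad,
  ∂cdf = df − cf + cd.
The resulting 12×6 matrix has rank 6, and its Smith normal form has invariant factors (1,1,1,1,1,1).

From H_k ≅ ker(∂_k) / im(∂_{k+1}) we obtain:

  H_0: rank C_0 − rank ∂_1 = 6 − 5 = 1, and the invariant factors of ∂_1 are all 1, so H_0 ≅ Z.

H_0 = Z.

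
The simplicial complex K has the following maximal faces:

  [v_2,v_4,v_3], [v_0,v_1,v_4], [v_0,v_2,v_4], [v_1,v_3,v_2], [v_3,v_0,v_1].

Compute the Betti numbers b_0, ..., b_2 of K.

b_0 = 1, b_1 = 1, b_2 = 0.

Order the vertices as v_0 < v_1 < v_2 < v_3 < v_4. Listing each simplex with vertices in this order, K has dimension 2 with simplices:

  0-simplices (5): [v_0], [v_1], [v_2], [v_3], [v_4]
  1-simplices (10): [v_0,v_1], [v_0,v_2], [v_0,v_3], [v_0,v_4], [v_1,v_2], [v_1,v_3], [v_1,v_4], [v_2,v_3], [v_2,v_4], [v_3,v_4]
  2-simplices (5): [v_0,v_1,v_3], [v_0,v_1,v_4], [v_0,v_2,v_4], [v_1,v_2,v_3], [v_2,v_3,v_4]

giving chain groups C_0 ≅ Z^5, C_1 ≅ Z^10, C_2 ≅ Z^5.

∂_1: C_1 → C_0 sends each edge [p,q] (with p < q) to q − p. For instance
  ∂[v_0,v_2] = [v_2] − [v_0].
As a 5×10 matrix over Z this has rank 4, with invariant factors (1,1,1,1).

Boundary ∂_2: C_2 → C_1 sends each 2-simplex [p,q,r] to [q,r] − [p,r] + [p,q]. For instance
  ∂[v_1,v_2,v_3] = [v_2,v_3] − [v_1,v_3] + [v_1,v_2],
  ∂[v_2,v_3,v_4] = [v_3,v_4] − [v_2,v_4] + [v_2,v_3].
As a 10×5 matrix over Z this has rank 5, with invariant factors (1,1,1,1,1).

From H_k ≅ ker(∂_k) / im(∂_{k+1}) we obtain:

  H_0: rank C_0 − rank ∂_1 = 5 − 4 = 1, and the invariant factors of ∂_1 are all 1, so H_0 ≅ Z.
  H_1: rank ker ∂_1 − rank ∂_2 = (10 − 4) − 5 = 1, and the invariant factors of ∂_2 are all 1, so H_1 ≅ Z.
  H_2: rank ker ∂_2 − rank ∂_3 = (5 − 5) − 0 = 0, and there is no ∂_3, so H_2 ≅ 0.

Hence the Betti numbers are b_0 = 1, b_1 = 1, b_2 = 0.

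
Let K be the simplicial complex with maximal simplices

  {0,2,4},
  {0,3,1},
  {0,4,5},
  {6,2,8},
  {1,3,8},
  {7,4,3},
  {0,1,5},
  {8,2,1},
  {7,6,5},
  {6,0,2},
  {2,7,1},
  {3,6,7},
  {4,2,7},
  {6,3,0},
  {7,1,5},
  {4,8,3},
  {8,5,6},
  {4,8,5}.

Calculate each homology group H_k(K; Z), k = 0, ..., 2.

K has 9 vertices, 27 edges, 18 triangles.
rank ∂_0 = 0, rank ∂_1 = 8 ⇒ b_0 = 9 − 0 − 8 = 1; all invariant factors of ∂_1 are 1 so no torsion. So H_0 ≅ Z.
rank ∂_1 = 8, rank ∂_2 = 17 ⇒ b_1 = 27 − 8 − 17 = 2; all invariant factors of ∂_2 are 1 so no torsion. So H_1 ≅ Z^2.
rank ∂_2 = 17, rank ∂_3 = 0 ⇒ b_2 = 18 − 17 − 0 = 1. So H_2 ≅ Z.

H_0 ≅ Z,  H_1 ≅ Z^2,  H_2 ≅ Z.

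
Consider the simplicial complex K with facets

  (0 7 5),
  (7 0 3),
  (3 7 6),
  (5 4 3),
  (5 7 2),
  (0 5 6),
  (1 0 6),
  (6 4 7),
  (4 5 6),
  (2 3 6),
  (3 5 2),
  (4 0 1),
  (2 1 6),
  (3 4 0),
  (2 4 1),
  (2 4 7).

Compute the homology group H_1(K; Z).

K has 8 vertices, 24 edges, 16 triangles.
rank ∂_1 = 7, rank ∂_2 = 15 ⇒ b_1 = 24 − 7 − 15 = 2; all invariant factors of ∂_2 are 1 so no torsion. So H_1 ≅ Z^2.

H_1 ≅ Z^2.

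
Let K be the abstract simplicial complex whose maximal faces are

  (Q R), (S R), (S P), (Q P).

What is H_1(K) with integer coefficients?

H_1 ≅ Z.

Take the total order P < Q < R < S on the vertex set. Then K (dimension 1) consists of the simplices:

  0-simplices (4): P, Q, R, S
  1-simplices (4): PQ, PS, QR, RS

so the chain groups are C_0 ≅ Z^4, C_1 ≅ Z^4.

∂_1: C_1 → C_0 maps an edge to its endpoints' difference, ∂[p,q] = q − p.
This gives a 4×4 integer matrix of rank 3; reducing to Smith normal form yields diagonal entries (1,1,1).

Reading off H_k = ker ∂_k / im ∂_{k+1}:

  H_1: rank ker ∂_1 − rank ∂_2 = (4 − 3) − 0 = 1, and there is no ∂_2, so H_1 = Z.

(K is a triangulation of the circle S^1.)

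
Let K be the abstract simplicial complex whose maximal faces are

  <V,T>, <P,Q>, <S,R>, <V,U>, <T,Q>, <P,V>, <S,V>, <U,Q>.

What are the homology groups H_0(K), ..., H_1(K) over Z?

H_0 = Z,  H_1 = Z^2.

Fix the vertex order P < Q < R < S < T < U < V and write every simplex with vertices in increasing order. Then dim K = 1 and the simplices of K are:

  0-simplices (7): P, Q, R, S, T, U, V
  1-simplices (8): PQ, PV, QT, QU, RS, SV, TV, UV

giving chain groups C_0 ≅ Z^7, C_1 ≅ Z^8.

Boundary ∂_1: C_1 → C_0 sends each edge [p,q] (with p < q) to q − p. For instance
  ∂PQ = Q − P.
The resulting 7×8 matrix has rank 6, and its Smith normal form has invariant factors (1,1,1,1,1,1).

Computing H_k = (kernel of ∂_k) / (image of ∂_{k+1}):

  H_0: rank C_0 − rank ∂_1 = 7 − 6 = 1, and the invariant factors of ∂_1 are all 1, so H_0 = Z.
  H_1: rank ker ∂_1 − rank ∂_2 = (8 − 6) − 0 = 2, and there is no ∂_2, so H_1 = Z^2.

As a check, the Euler characteristic is 7 − 8 = -1, which agrees with 1 − 2 = -1.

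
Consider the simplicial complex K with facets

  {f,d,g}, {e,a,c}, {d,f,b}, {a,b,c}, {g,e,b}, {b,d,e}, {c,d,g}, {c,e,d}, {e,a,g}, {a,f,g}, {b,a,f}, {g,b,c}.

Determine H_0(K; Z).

H_0 ≅ Z.

Fix the vertex order a < b < c < d < e < f < g and write every simplex with vertices in increasing order. Then dim K = 2 and the simplices of K are:

  0-simplices (7): a, b, c, d, e, f, g
  1-simplices (18): ab, ac, ae, af, ag, bc, bd, be, bf, bg, cd, ce, cg, de, df, dg, eg, fg
  2-simplices (12): abc, abf, ace, aeg, afg, bcg, bde, bdf, beg, cde, cdg, dfg

Hence C_0 ≅ Z^7, C_1 ≅ Z^18, C_2 ≅ Z^12.

The boundary map ∂_1: C_1 → C_0 maps an edge to its endpoints' difference, ∂[p,q] = q − p. For instance
  ∂eg = g − e.
As a 7×18 matrix over Z this has rank 6, with invariant factors (1,1,1,1,1,1).

The boundary map ∂_2: C_2 → C_1 maps a triangle to the signed sum of its edges. For instance
  ∂beg = eg − bg + be,
  ∂ace = ce − ae + ac.
As a 18×12 matrix over Z this has rank 12, with invariant factors (1,1,1,1,1,1,1,1,1,1,1,2).

From H_k ≅ ker(∂_k) / im(∂_{k+1}) we obtain:

  H_0: rank C_0 − rank ∂_1 = 7 − 6 = 1, and the invariant factors of ∂_1 are all 1, so H_0 = Z.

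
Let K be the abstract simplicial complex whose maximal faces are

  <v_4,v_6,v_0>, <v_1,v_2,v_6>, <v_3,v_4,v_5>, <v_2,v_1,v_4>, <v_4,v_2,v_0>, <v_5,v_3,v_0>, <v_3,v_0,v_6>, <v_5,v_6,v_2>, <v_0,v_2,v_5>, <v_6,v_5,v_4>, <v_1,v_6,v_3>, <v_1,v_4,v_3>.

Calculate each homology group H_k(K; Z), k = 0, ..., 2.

Fix the vertex order v_0 < v_1 < v_2 < v_3 < v_4 < v_5 < v_6 and write every simplex with vertices in increasing order. Then dim K = 2 and the simplices of K are:

  0-simplices (7): [v_0], [v_1], [v_2], [v_3], [v_4], [v_5], [v_6]
  1-simplices (18): (18 of them)
  2-simplices (12): (12 of them)

so the chain groups are C_0 ≅ Z^7, C_1 ≅ Z^18, C_2 ≅ Z^12.

Boundary ∂_1: C_1 → C_0 maps an edge to its endpoints' difference, ∂[p,q] = q − p. For instance
  ∂[v_2,v_6] = [v_6] − [v_2].
The resulting 7×18 matrix has rank 6, and its Smith normal form has invariant factors (1,1,1,1,1,1).

The boundary map ∂_2: C_2 → C_1 maps a triangle to the signed sum of its edges. For instance
  ∂[v_0,v_2,v_5] = [v_2,v_5] − [v_0,v_5] + [v_0,v_2],
  ∂[v_1,v_2,v_6] = [v_2,v_6] − [v_1,v_6] + [v_1,v_2].
This gives a 18×12 integer matrix of rank 12; reducing to Smith normal form yields diagonal entries (1,1,1,1,1,1,1,1,1,1,1,2).

Now H_k = ker ∂_k / im ∂_{k+1}, so:

  H_0: rank C_0 − rank ∂_1 = 7 − 6 = 1, and the invariant factors of ∂_1 are all 1, so H_0 = Z.
  H_1: rank ker ∂_1 − rank ∂_2 = (18 − 6) − 12 = 0, and ∂_2 has invariant factor 2 > 1, so H_1 = Z/2.
  H_2: rank ker ∂_2 − rank ∂_3 = (12 − 12) − 0 = 0, and there is no ∂_3, so H_2 = 0.

As a check, the Euler characteristic is 7 − 18 + 12 = 1, which agrees with 1 − 0 + 0 = 1.
(K is a triangulation of the real projective plane RP^2.)

H_0 ≅ Z,  H_1 ≅ Z/2,  H_2 = 0.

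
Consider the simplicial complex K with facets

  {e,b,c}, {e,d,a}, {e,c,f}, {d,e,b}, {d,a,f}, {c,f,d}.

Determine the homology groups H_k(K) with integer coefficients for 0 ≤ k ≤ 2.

H_0 = Z,  H_1 = Z,  H_2 = 0.

Order the vertices as a < b < c < d < e < f. Listing each simplex with vertices in this order, K has dimension 2 with simplices:

  0-simplices (6): a, b, c, d, e, f
  1-simplices (12): ad, ae, af, bc, bd, be, cd, ce, cf, de, df, ef
  2-simplices (6): ade, adf, bce, bde, cdf, cef

so the chain groups are C_0 ≅ Z^6, C_1 ≅ Z^12, C_2 ≅ Z^6.

∂_1: C_1 → C_0 maps an edge to its endpoints' difference, ∂[p,q] = q − p.
This gives a 6×12 integer matrix of rank 5; reducing to Smith normal form yields diagonal entries (1,1,1,1,1).

The boundary map ∂_2: C_2 → C_1 maps a triangle to the signed sum of its edges. For instance
  ∂cdf = df − cf + cd,
  ∂adf = df − af + ad.
As a 12×6 matrix over Z this has rank 6, with invariant factors (1,1,1,1,1,1).

Computing H_k = (kernel of ∂_k) / (image of ∂_{k+1}):

  H_0: rank C_0 − rank ∂_1 = 6 − 5 = 1, and the invariant factors of ∂_1 are all 1, so H_0 ≅ Z.
  H_1: rank ker ∂_1 − rank ∂_2 = (12 − 5) − 6 = 1, and the invariant factors of ∂_2 are all 1, so H_1 ≅ Z.
  H_2: rank ker ∂_2 − rank ∂_3 = (6 − 6) − 0 = 0, and there is no ∂_3, so H_2 ≅ 0.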